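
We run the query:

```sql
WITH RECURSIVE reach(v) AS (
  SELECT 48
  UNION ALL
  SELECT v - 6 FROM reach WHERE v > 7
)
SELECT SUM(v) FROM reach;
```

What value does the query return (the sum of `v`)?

216

Base: v=48.
Iteration 1: 48 > 7 holds -> v = 48 - 6 = 42.
Iteration 2: 42 > 7 holds -> v = 42 - 6 = 36.
Iteration 3: 36 > 7 holds -> v = 36 - 6 = 30.
Iteration 4: 30 > 7 holds -> v = 30 - 6 = 24.
Iteration 5: 24 > 7 holds -> v = 24 - 6 = 18.
Iteration 6: 18 > 7 holds -> v = 18 - 6 = 12.
Iteration 7: 12 > 7 holds -> v = 12 - 6 = 6.
Iteration 8: 6 > 7 fails; recursion stops.
SUM(v) = 48 + 42 + 36 + 30 + 24 + 18 + 12 + 6 = 216.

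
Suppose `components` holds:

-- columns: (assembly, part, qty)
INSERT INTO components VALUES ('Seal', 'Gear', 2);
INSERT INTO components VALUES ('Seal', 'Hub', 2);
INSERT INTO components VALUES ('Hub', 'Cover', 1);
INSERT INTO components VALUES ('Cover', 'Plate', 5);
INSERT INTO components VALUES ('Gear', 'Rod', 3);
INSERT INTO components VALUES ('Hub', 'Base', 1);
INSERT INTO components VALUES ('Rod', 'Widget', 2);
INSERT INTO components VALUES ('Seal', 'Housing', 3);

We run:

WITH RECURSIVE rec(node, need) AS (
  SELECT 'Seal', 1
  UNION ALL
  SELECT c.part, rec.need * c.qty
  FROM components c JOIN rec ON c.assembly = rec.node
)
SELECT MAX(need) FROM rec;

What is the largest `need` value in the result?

Base: (Seal, need=1).
Iteration 1: components of {Seal} -> Gear = 1*2 = 2, Housing = 1*3 = 3, Hub = 1*2 = 2.
Iteration 2: components of {Gear,Housing,Hub} -> Base = 2*1 = 2, Cover = 2*1 = 2, Rod = 2*3 = 6.
Iteration 3: components of {Base,Cover,Rod} -> Plate = 2*5 = 10, Widget = 6*2 = 12.
Iteration 4: no further components; recursion stops.
need values: 1, 2, 2, 3, 6, 2, 2, 12, 10; the maximum is 12.

12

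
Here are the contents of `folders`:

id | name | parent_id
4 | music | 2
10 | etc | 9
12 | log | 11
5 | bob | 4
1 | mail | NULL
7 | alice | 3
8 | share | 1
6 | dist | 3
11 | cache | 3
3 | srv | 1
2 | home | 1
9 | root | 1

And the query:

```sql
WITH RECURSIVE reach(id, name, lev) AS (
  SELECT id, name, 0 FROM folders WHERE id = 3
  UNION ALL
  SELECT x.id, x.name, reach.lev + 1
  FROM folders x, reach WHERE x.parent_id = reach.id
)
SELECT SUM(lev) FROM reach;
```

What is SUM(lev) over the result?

Base: id=3 (srv) at lev 0.
Iteration 1: rows with parent_id in {3} -> dist (id 6, lev 1), alice (id 7, lev 1), cache (id 11, lev 1).
Iteration 2: rows with parent_id in {6,7,11} -> log (id 12, lev 2).
Iteration 3: no rows with parent_id in {12}; recursion stops.
SUM(lev) = 0 + 1 + 1 + 1 + 2 = 5.

5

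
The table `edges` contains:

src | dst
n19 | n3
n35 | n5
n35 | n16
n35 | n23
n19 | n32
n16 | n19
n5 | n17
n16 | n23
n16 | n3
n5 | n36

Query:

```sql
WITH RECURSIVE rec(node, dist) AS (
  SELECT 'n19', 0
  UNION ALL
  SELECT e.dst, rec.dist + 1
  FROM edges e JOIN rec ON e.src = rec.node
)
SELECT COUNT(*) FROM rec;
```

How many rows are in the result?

Base: (n19, dist=0).
Iteration 1: edges from {n19} -> (n3, dist=1), (n32, dist=1).
Iteration 2: no outgoing edges from {n3,n32}; recursion stops.
Total rows emitted: 3.

3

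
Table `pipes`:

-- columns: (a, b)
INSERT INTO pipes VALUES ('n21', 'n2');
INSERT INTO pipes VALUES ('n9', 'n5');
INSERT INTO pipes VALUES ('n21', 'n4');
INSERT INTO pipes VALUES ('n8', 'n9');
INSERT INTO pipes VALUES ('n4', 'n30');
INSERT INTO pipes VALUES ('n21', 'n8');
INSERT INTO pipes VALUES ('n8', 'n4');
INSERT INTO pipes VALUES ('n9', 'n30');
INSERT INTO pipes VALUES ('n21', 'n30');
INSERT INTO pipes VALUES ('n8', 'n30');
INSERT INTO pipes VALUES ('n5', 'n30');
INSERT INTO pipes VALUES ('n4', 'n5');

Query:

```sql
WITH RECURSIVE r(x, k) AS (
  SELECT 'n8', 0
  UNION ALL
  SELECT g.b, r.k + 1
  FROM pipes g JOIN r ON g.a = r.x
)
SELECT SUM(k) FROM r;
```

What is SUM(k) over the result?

Base: (n8, k=0).
Iteration 1: edges from {n8} -> (n30, k=1), (n4, k=1), (n9, k=1).
Iteration 2: edges from {n30,n4,n9} -> (n30, k=2) x2, (n5, k=2) x2. [UNION ALL keeps all 4 new rows, including repeats]
Iteration 3: edges from {n30,n5} -> (n30, k=3) x2. [UNION ALL keeps all 2 new rows, including repeats]
Iteration 4: no outgoing edges from {n30}; recursion stops.
SUM(k) = 0 + 1 + 1 + 1 + 2 + 2 + 2 + 2 + 3 + 3 = 17.

17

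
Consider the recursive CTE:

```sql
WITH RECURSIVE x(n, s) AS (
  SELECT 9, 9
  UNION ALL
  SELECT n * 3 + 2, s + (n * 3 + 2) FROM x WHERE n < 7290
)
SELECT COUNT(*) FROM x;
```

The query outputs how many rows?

8

Base: n=9, s=9.
Iteration 1: 9 < 7290 holds -> n = 9 * 3 + 2 = 29, s = 9 + 29 = 38.
Iteration 2: 29 < 7290 holds -> n = 29 * 3 + 2 = 89, s = 38 + 89 = 127.
Iteration 3: 89 < 7290 holds -> n = 89 * 3 + 2 = 269, s = 127 + 269 = 396.
Iteration 4: 269 < 7290 holds -> n = 269 * 3 + 2 = 809, s = 396 + 809 = 1205.
Iteration 5: 809 < 7290 holds -> n = 809 * 3 + 2 = 2429, s = 1205 + 2429 = 3634.
Iteration 6: 2429 < 7290 holds -> n = 2429 * 3 + 2 = 7289, s = 3634 + 7289 = 10923.
Iteration 7: 7289 < 7290 holds -> n = 7289 * 3 + 2 = 21869, s = 10923 + 21869 = 32792.
Iteration 8: 21869 < 7290 fails; recursion stops.
Total rows emitted: 8.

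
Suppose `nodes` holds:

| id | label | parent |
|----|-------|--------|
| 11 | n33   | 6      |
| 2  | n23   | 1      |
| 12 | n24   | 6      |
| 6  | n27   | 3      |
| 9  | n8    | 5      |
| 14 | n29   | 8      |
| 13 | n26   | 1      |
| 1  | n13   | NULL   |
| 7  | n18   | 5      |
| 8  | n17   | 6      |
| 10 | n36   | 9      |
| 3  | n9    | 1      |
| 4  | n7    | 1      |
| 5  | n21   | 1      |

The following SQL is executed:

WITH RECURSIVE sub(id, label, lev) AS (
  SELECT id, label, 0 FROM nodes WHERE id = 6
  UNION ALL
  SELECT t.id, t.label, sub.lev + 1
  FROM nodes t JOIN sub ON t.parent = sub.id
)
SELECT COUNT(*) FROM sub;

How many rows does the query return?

5

Base: id=6 (n27) at lev 0.
Iteration 1: rows with parent in {6} -> n17 (id 8, lev 1), n33 (id 11, lev 1), n24 (id 12, lev 1).
Iteration 2: rows with parent in {8,11,12} -> n29 (id 14, lev 2).
Iteration 3: no rows with parent in {14}; recursion stops.
Total rows emitted: 5.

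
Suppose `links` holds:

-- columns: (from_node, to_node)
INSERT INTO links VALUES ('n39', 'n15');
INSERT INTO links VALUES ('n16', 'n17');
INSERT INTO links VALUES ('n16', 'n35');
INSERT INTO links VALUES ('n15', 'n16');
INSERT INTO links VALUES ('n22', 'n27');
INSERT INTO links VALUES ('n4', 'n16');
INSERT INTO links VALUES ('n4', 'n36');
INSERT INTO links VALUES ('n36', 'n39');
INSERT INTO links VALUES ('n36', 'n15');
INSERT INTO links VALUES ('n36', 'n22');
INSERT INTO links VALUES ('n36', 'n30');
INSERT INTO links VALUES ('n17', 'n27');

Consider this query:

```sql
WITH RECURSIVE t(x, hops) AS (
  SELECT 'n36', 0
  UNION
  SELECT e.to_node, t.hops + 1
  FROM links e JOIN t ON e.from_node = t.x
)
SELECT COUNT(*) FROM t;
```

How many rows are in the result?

Base: (n36, hops=0).
Iteration 1: edges from {n36} -> (n15, hops=1), (n22, hops=1), (n30, hops=1), (n39, hops=1).
Iteration 2: edges from {n15,n22,n30,n39} -> (n15, hops=2), (n16, hops=2), (n27, hops=2).
Iteration 3: edges from {n15,n16,n27} -> (n16, hops=3), (n17, hops=3), (n35, hops=3).
Iteration 4: edges from {n16,n17,n35} -> (n17, hops=4), (n27, hops=4), (n35, hops=4).
Iteration 5: edges from {n17,n27,n35} -> (n27, hops=5).
Iteration 6: no outgoing edges from {n27}; recursion stops.
Total rows emitted: 15.

15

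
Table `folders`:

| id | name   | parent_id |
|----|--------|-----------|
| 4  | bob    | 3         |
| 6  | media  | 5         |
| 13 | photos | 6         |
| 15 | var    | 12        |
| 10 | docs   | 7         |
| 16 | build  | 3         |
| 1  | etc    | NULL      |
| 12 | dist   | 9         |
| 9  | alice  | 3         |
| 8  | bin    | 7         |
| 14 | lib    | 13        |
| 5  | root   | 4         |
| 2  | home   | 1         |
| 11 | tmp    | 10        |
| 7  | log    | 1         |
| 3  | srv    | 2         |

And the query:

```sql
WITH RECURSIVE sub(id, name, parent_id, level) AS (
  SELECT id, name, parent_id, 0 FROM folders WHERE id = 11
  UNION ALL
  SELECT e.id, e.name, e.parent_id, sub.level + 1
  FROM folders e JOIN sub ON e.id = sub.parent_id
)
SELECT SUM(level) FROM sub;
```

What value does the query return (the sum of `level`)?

Base: id=11 (tmp), parent_id=10, level 0.
Iteration 1: join on id=10 -> docs (id 10, parent_id=7, level 1).
Iteration 2: join on id=7 -> log (id 7, parent_id=1, level 2).
Iteration 3: join on id=1 -> etc (id 1, parent_id=NULL, level 3).
Iteration 4: parent_id is NULL; no match; recursion stops.
SUM(level) = 0 + 1 + 2 + 3 = 6.

6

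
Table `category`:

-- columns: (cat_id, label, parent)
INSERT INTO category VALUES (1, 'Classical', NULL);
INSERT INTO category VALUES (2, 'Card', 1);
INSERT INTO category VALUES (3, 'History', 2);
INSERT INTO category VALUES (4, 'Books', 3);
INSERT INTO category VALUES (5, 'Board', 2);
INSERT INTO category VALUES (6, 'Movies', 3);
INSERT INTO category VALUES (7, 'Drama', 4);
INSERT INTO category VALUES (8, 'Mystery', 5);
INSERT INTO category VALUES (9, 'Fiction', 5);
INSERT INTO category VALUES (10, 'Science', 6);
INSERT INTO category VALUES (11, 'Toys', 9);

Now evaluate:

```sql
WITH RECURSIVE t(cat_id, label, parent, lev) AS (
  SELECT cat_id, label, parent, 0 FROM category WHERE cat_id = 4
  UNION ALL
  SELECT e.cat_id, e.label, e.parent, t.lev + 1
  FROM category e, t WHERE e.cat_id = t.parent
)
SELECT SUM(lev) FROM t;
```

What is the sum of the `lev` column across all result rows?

Base: cat_id=4 (Books), parent=3, lev 0.
Iteration 1: join on cat_id=3 -> History (id 3, parent=2, lev 1).
Iteration 2: join on cat_id=2 -> Card (id 2, parent=1, lev 2).
Iteration 3: join on cat_id=1 -> Classical (id 1, parent=NULL, lev 3).
Iteration 4: parent is NULL; no match; recursion stops.
SUM(lev) = 0 + 1 + 2 + 3 = 6.

6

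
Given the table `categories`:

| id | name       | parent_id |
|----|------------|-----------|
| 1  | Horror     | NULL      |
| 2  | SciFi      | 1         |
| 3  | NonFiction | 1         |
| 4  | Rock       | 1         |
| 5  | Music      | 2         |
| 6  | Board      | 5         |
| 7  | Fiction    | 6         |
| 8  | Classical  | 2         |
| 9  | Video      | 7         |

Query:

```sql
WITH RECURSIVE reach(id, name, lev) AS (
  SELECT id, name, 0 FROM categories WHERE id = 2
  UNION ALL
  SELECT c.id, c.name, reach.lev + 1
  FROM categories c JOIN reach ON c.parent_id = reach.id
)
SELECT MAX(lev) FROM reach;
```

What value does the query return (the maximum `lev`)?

Base: id=2 (SciFi) at lev 0.
Iteration 1: rows with parent_id in {2} -> Music (id 5, lev 1), Classical (id 8, lev 1).
Iteration 2: rows with parent_id in {5,8} -> Board (id 6, lev 2).
Iteration 3: rows with parent_id in {6} -> Fiction (id 7, lev 3).
Iteration 4: rows with parent_id in {7} -> Video (id 9, lev 4).
Iteration 5: no rows with parent_id in {9}; recursion stops.
lev values: 0, 1, 1, 2, 3, 4; the maximum is 4.

4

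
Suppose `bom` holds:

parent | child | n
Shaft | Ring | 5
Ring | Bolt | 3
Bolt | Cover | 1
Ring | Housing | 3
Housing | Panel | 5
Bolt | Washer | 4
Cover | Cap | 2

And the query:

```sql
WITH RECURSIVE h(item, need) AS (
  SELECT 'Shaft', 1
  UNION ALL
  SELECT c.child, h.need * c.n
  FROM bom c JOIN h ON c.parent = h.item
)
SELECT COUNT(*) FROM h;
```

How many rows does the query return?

8

Base: (Shaft, need=1).
Iteration 1: components of {Shaft} -> Ring = 1*5 = 5.
Iteration 2: components of {Ring} -> Bolt = 5*3 = 15, Housing = 5*3 = 15.
Iteration 3: components of {Bolt,Housing} -> Cover = 15*1 = 15, Panel = 15*5 = 75, Washer = 15*4 = 60.
Iteration 4: components of {Cover,Panel,Washer} -> Cap = 15*2 = 30.
Iteration 5: no further components; recursion stops.
Total rows emitted: 8.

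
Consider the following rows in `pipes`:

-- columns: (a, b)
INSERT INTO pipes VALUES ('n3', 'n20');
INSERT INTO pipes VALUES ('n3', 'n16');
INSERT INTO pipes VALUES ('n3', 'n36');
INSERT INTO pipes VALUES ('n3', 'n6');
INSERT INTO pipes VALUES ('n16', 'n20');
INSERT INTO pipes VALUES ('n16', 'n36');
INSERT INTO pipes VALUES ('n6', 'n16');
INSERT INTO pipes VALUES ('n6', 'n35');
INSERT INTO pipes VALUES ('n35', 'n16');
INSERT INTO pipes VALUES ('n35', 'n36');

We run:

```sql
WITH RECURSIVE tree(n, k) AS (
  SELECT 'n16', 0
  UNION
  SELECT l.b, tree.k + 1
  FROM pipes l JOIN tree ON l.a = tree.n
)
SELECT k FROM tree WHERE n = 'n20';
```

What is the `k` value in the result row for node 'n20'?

1

Base: (n16, k=0).
Iteration 1: edges from {n16} -> (n20, k=1), (n36, k=1).
Iteration 2: no outgoing edges from {n20,n36}; recursion stops.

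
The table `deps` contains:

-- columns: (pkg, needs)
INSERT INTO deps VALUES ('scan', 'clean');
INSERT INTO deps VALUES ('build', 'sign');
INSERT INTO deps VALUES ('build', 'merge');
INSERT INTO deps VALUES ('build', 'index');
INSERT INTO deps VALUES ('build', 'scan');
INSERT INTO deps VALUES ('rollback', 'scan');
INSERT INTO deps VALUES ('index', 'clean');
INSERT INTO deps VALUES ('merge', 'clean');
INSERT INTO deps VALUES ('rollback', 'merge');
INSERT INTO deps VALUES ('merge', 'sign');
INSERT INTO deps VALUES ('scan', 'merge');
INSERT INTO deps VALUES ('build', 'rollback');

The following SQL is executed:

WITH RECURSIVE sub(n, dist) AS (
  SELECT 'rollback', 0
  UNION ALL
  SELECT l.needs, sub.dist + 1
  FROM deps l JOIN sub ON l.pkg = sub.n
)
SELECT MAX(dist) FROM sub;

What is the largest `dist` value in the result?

Base: (rollback, dist=0).
Iteration 1: edges from {rollback} -> (merge, dist=1), (scan, dist=1).
Iteration 2: edges from {merge,scan} -> (clean, dist=2) x2, (merge, dist=2), (sign, dist=2). [UNION ALL keeps all 4 new rows, including repeats]
Iteration 3: edges from {clean,merge,sign} -> (clean, dist=3), (sign, dist=3).
Iteration 4: no outgoing edges from {clean,sign}; recursion stops.
dist values: 0, 1, 1, 2, 2, 2, 2, 3, 3; the maximum is 3.

3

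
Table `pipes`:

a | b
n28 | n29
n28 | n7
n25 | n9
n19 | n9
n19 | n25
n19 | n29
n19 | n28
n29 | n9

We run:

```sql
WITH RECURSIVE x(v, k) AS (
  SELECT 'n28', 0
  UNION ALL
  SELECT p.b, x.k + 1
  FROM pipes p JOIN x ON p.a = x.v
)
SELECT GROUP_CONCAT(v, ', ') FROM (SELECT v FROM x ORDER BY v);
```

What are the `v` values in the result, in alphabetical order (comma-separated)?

Base: (n28, k=0).
Iteration 1: edges from {n28} -> (n29, k=1), (n7, k=1).
Iteration 2: edges from {n29,n7} -> (n9, k=2).
Iteration 3: no outgoing edges from {n9}; recursion stops.

n28, n29, n7, n9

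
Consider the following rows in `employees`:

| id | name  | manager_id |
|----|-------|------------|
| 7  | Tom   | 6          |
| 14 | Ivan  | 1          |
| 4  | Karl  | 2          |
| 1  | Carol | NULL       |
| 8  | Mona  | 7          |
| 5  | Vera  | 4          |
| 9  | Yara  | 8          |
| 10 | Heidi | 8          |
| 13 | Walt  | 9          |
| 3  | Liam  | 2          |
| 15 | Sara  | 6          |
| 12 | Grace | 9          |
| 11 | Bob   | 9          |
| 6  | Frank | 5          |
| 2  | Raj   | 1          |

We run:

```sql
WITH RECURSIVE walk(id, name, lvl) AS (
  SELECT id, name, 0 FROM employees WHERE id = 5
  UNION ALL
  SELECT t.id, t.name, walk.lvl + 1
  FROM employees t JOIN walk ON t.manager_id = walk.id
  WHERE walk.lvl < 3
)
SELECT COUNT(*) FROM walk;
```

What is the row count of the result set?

5

Base: id=5 (Vera) at lvl 0.
Iteration 1: rows with manager_id in {5} -> Frank (id 6, lvl 1).
Iteration 2: rows with manager_id in {6} -> Tom (id 7, lvl 2), Sara (id 15, lvl 2).
Iteration 3: rows with manager_id in {7,15} -> Mona (id 8, lvl 3).
Iteration 4: lvl < 3 fails for all current rows; recursion stops.
Total rows emitted: 5.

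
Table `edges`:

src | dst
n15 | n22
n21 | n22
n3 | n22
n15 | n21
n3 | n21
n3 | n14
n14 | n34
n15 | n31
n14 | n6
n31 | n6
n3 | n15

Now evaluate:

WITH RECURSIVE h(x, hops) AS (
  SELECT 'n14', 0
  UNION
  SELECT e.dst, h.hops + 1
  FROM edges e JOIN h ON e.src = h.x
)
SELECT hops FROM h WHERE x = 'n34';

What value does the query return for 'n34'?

1

Base: (n14, hops=0).
Iteration 1: edges from {n14} -> (n34, hops=1), (n6, hops=1).
Iteration 2: no outgoing edges from {n34,n6}; recursion stops.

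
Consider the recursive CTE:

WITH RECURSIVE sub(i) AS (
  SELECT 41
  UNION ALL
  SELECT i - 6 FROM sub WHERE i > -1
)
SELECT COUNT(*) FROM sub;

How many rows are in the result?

Base: i=41.
Iteration 1: 41 > -1 holds -> i = 41 - 6 = 35.
Iteration 2: 35 > -1 holds -> i = 35 - 6 = 29.
Iteration 3: 29 > -1 holds -> i = 29 - 6 = 23.
Iteration 4: 23 > -1 holds -> i = 23 - 6 = 17.
Iteration 5: 17 > -1 holds -> i = 17 - 6 = 11.
Iteration 6: 11 > -1 holds -> i = 11 - 6 = 5.
Iteration 7: 5 > -1 holds -> i = 5 - 6 = -1.
Iteration 8: -1 > -1 fails; recursion stops.
Total rows emitted: 8.

8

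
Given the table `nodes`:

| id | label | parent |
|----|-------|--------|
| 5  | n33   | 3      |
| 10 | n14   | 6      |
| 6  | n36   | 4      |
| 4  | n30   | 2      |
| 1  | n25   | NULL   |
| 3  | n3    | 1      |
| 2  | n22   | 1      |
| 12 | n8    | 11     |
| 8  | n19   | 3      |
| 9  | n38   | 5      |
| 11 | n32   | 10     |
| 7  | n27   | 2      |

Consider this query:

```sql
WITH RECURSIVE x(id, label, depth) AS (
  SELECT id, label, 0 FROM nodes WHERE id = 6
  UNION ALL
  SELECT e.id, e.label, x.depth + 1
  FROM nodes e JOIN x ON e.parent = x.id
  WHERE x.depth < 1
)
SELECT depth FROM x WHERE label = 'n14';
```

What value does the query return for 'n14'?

1

Base: id=6 (n36) at depth 0.
Iteration 1: rows with parent in {6} -> n14 (id 10, depth 1).
Iteration 2: depth < 1 fails for all current rows; recursion stops.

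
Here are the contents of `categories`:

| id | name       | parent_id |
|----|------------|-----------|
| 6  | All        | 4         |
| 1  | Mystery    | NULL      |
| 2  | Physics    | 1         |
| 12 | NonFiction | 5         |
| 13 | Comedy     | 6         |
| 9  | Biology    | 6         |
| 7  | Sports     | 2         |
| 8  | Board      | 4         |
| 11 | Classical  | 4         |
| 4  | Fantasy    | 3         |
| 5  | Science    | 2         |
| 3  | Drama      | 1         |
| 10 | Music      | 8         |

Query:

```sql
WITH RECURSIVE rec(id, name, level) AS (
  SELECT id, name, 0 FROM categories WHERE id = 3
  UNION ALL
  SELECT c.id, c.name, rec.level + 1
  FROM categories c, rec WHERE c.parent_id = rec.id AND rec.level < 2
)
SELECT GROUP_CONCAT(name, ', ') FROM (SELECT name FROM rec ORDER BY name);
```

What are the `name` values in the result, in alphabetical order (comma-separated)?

All, Board, Classical, Drama, Fantasy

Base: id=3 (Drama) at level 0.
Iteration 1: rows with parent_id in {3} -> Fantasy (id 4, level 1).
Iteration 2: rows with parent_id in {4} -> All (id 6, level 2), Board (id 8, level 2), Classical (id 11, level 2).
Iteration 3: level < 2 fails for all current rows; recursion stops.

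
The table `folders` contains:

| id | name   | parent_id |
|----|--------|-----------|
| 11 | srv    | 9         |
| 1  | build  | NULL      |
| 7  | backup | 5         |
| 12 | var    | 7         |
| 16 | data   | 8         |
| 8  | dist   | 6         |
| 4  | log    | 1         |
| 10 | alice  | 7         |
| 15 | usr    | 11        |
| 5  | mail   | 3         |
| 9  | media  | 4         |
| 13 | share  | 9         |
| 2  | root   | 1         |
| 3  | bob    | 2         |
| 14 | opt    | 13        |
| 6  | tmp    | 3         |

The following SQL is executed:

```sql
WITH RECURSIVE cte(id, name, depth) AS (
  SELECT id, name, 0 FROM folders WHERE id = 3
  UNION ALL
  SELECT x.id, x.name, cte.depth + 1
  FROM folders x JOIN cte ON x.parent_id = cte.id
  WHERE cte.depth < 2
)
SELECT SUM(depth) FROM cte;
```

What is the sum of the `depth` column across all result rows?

6

Base: id=3 (bob) at depth 0.
Iteration 1: rows with parent_id in {3} -> mail (id 5, depth 1), tmp (id 6, depth 1).
Iteration 2: rows with parent_id in {5,6} -> backup (id 7, depth 2), dist (id 8, depth 2).
Iteration 3: depth < 2 fails for all current rows; recursion stops.
SUM(depth) = 0 + 1 + 1 + 2 + 2 = 6.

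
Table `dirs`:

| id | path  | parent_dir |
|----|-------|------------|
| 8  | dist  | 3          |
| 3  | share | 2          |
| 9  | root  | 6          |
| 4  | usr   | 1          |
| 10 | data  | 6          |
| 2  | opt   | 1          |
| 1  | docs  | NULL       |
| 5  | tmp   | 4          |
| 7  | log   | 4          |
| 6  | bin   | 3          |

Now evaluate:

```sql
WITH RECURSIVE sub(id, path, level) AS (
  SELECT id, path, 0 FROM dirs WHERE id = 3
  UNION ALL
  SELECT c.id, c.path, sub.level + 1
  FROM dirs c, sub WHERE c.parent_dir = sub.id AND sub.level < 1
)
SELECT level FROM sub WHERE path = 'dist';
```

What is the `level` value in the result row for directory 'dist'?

Base: id=3 (share) at level 0.
Iteration 1: rows with parent_dir in {3} -> bin (id 6, level 1), dist (id 8, level 1).
Iteration 2: level < 1 fails for all current rows; recursion stops.

1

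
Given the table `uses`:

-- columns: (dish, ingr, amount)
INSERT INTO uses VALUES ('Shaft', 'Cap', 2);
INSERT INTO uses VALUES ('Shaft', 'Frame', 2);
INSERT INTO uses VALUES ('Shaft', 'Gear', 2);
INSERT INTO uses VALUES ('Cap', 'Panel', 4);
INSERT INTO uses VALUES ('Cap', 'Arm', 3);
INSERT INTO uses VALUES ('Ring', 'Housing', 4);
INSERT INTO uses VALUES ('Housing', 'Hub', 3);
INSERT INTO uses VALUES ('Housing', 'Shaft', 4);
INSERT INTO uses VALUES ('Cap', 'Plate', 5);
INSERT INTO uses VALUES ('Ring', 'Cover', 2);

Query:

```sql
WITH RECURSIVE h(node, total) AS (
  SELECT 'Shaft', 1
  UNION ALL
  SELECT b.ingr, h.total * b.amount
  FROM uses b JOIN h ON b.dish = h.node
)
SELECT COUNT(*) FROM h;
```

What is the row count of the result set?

Base: (Shaft, total=1).
Iteration 1: components of {Shaft} -> Cap = 1*2 = 2, Frame = 1*2 = 2, Gear = 1*2 = 2.
Iteration 2: components of {Cap,Frame,Gear} -> Arm = 2*3 = 6, Panel = 2*4 = 8, Plate = 2*5 = 10.
Iteration 3: no further components; recursion stops.
Total rows emitted: 7.

7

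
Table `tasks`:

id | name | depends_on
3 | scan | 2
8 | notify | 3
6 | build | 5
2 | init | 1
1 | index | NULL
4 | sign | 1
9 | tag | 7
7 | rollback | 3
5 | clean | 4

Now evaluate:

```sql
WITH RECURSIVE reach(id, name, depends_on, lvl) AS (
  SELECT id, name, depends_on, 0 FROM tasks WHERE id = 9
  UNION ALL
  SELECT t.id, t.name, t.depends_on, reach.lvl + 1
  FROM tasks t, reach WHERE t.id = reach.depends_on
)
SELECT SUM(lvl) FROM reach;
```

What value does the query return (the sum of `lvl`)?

Base: id=9 (tag), depends_on=7, lvl 0.
Iteration 1: join on id=7 -> rollback (id 7, depends_on=3, lvl 1).
Iteration 2: join on id=3 -> scan (id 3, depends_on=2, lvl 2).
Iteration 3: join on id=2 -> init (id 2, depends_on=1, lvl 3).
Iteration 4: join on id=1 -> index (id 1, depends_on=NULL, lvl 4).
Iteration 5: depends_on is NULL; no match; recursion stops.
SUM(lvl) = 0 + 1 + 2 + 3 + 4 = 10.

10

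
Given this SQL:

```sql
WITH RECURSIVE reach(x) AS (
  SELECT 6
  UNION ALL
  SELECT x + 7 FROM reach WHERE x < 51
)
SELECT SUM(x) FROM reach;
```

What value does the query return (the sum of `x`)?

Base: x=6.
Iteration 1: 6 < 51 holds -> x = 6 + 7 = 13.
Iteration 2: 13 < 51 holds -> x = 13 + 7 = 20.
Iteration 3: 20 < 51 holds -> x = 20 + 7 = 27.
Iteration 4: 27 < 51 holds -> x = 27 + 7 = 34.
Iteration 5: 34 < 51 holds -> x = 34 + 7 = 41.
Iteration 6: 41 < 51 holds -> x = 41 + 7 = 48.
Iteration 7: 48 < 51 holds -> x = 48 + 7 = 55.
Iteration 8: 55 < 51 fails; recursion stops.
SUM(x) = 6 + 13 + 20 + 27 + 34 + 41 + 48 + 55 = 244.

244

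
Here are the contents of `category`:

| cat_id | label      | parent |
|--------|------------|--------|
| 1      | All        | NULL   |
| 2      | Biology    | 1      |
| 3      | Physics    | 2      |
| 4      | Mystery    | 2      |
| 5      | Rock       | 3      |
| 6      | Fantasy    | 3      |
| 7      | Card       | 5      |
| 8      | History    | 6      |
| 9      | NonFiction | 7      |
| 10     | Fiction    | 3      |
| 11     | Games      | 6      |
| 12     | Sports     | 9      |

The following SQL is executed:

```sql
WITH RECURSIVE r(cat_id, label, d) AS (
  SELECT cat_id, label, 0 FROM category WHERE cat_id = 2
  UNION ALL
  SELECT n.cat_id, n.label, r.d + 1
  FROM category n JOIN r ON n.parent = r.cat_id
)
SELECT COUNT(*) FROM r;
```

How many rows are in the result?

Base: cat_id=2 (Biology) at d 0.
Iteration 1: rows with parent in {2} -> Physics (id 3, d 1), Mystery (id 4, d 1).
Iteration 2: rows with parent in {3,4} -> Rock (id 5, d 2), Fantasy (id 6, d 2), Fiction (id 10, d 2).
Iteration 3: rows with parent in {5,6,10} -> Card (id 7, d 3), History (id 8, d 3), Games (id 11, d 3).
Iteration 4: rows with parent in {7,8,11} -> NonFiction (id 9, d 4).
Iteration 5: rows with parent in {9} -> Sports (id 12, d 5).
Iteration 6: no rows with parent in {12}; recursion stops.
Total rows emitted: 11.

11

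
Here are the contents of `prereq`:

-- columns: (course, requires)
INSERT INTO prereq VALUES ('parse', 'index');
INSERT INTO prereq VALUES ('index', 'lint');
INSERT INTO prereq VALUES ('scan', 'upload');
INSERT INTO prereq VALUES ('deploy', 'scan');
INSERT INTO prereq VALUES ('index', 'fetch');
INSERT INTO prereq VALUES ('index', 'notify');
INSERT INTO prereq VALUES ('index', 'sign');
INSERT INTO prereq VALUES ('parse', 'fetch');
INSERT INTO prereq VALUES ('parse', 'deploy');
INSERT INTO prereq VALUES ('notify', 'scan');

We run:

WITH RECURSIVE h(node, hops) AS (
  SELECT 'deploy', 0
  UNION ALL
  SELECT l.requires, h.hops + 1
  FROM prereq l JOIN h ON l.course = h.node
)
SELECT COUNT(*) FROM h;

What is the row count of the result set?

3

Base: (deploy, hops=0).
Iteration 1: edges from {deploy} -> (scan, hops=1).
Iteration 2: edges from {scan} -> (upload, hops=2).
Iteration 3: no outgoing edges from {upload}; recursion stops.
Total rows emitted: 3.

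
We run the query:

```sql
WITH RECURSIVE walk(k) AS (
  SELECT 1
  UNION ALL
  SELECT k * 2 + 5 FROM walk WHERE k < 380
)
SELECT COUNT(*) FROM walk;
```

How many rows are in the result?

Base: k=1.
Iteration 1: 1 < 380 holds -> k = 1 * 2 + 5 = 7.
Iteration 2: 7 < 380 holds -> k = 7 * 2 + 5 = 19.
Iteration 3: 19 < 380 holds -> k = 19 * 2 + 5 = 43.
Iteration 4: 43 < 380 holds -> k = 43 * 2 + 5 = 91.
Iteration 5: 91 < 380 holds -> k = 91 * 2 + 5 = 187.
Iteration 6: 187 < 380 holds -> k = 187 * 2 + 5 = 379.
Iteration 7: 379 < 380 holds -> k = 379 * 2 + 5 = 763.
Iteration 8: 763 < 380 fails; recursion stops.
Total rows emitted: 8.

8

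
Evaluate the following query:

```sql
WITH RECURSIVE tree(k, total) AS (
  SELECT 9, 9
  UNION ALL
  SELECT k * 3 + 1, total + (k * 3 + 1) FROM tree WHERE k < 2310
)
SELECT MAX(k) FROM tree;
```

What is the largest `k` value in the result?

6925

Base: k=9, total=9.
Iteration 1: 9 < 2310 holds -> k = 9 * 3 + 1 = 28, total = 9 + 28 = 37.
Iteration 2: 28 < 2310 holds -> k = 28 * 3 + 1 = 85, total = 37 + 85 = 122.
Iteration 3: 85 < 2310 holds -> k = 85 * 3 + 1 = 256, total = 122 + 256 = 378.
Iteration 4: 256 < 2310 holds -> k = 256 * 3 + 1 = 769, total = 378 + 769 = 1147.
Iteration 5: 769 < 2310 holds -> k = 769 * 3 + 1 = 2308, total = 1147 + 2308 = 3455.
Iteration 6: 2308 < 2310 holds -> k = 2308 * 3 + 1 = 6925, total = 3455 + 6925 = 10380.
Iteration 7: 6925 < 2310 fails; recursion stops.
k values: 9, 28, 85, 256, 769, 2308, 6925; the maximum is 6925.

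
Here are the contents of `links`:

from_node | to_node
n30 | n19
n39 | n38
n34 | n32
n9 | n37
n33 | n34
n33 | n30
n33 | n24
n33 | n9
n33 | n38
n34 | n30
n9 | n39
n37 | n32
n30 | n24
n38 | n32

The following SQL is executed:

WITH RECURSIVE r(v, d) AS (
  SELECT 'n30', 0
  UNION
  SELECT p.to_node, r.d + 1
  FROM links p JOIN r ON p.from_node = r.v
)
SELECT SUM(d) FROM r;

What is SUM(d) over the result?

2

Base: (n30, d=0).
Iteration 1: edges from {n30} -> (n19, d=1), (n24, d=1).
Iteration 2: no outgoing edges from {n19,n24}; recursion stops.
SUM(d) = 0 + 1 + 1 = 2.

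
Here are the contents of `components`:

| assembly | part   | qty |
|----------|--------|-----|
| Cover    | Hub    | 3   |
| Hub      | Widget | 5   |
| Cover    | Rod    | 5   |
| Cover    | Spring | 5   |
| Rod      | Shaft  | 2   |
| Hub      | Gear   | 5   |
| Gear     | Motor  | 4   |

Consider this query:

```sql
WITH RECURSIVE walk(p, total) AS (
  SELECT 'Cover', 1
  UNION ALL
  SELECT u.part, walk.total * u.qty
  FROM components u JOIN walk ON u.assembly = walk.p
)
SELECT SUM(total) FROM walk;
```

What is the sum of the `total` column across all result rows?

114

Base: (Cover, total=1).
Iteration 1: components of {Cover} -> Hub = 1*3 = 3, Rod = 1*5 = 5, Spring = 1*5 = 5.
Iteration 2: components of {Hub,Rod,Spring} -> Gear = 3*5 = 15, Shaft = 5*2 = 10, Widget = 3*5 = 15.
Iteration 3: components of {Gear,Shaft,Widget} -> Motor = 15*4 = 60.
Iteration 4: no further components; recursion stops.
SUM(total) = 1 + 3 + 5 + 5 + 15 + 15 + 10 + 60 = 114.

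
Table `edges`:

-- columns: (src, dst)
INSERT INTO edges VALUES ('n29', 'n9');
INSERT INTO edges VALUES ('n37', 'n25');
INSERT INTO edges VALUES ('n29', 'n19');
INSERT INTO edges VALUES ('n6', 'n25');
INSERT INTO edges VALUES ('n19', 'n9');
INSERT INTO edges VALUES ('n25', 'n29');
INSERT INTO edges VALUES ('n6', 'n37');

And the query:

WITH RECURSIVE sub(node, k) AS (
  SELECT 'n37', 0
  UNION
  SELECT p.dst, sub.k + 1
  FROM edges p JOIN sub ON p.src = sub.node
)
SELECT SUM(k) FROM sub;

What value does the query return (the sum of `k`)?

13

Base: (n37, k=0).
Iteration 1: edges from {n37} -> (n25, k=1).
Iteration 2: edges from {n25} -> (n29, k=2).
Iteration 3: edges from {n29} -> (n19, k=3), (n9, k=3).
Iteration 4: edges from {n19,n9} -> (n9, k=4).
Iteration 5: no outgoing edges from {n9}; recursion stops.
SUM(k) = 0 + 1 + 2 + 3 + 3 + 4 = 13.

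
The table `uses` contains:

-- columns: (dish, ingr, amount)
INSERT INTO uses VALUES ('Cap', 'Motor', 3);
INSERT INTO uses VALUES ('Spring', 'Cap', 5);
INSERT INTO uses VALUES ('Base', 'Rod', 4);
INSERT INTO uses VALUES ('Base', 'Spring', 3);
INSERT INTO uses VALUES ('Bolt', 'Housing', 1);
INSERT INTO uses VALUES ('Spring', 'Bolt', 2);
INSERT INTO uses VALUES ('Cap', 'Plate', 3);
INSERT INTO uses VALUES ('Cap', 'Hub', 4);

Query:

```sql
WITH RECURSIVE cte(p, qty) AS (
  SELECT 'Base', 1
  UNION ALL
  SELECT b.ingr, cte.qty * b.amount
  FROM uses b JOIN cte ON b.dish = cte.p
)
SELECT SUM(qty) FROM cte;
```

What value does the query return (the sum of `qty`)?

185

Base: (Base, qty=1).
Iteration 1: components of {Base} -> Rod = 1*4 = 4, Spring = 1*3 = 3.
Iteration 2: components of {Rod,Spring} -> Bolt = 3*2 = 6, Cap = 3*5 = 15.
Iteration 3: components of {Bolt,Cap} -> Housing = 6*1 = 6, Hub = 15*4 = 60, Motor = 15*3 = 45, Plate = 15*3 = 45.
Iteration 4: no further components; recursion stops.
SUM(qty) = 1 + 3 + 4 + 15 + 6 + 45 + 45 + 60 + 6 = 185.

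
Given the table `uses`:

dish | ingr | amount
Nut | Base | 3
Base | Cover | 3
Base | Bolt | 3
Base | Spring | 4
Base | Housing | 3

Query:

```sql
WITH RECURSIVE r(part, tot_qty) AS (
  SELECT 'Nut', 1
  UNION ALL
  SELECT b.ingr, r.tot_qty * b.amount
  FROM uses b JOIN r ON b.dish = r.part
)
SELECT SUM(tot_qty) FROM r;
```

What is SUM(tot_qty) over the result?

43

Base: (Nut, tot_qty=1).
Iteration 1: components of {Nut} -> Base = 1*3 = 3.
Iteration 2: components of {Base} -> Bolt = 3*3 = 9, Cover = 3*3 = 9, Housing = 3*3 = 9, Spring = 3*4 = 12.
Iteration 3: no further components; recursion stops.
SUM(tot_qty) = 1 + 3 + 9 + 9 + 12 + 9 = 43.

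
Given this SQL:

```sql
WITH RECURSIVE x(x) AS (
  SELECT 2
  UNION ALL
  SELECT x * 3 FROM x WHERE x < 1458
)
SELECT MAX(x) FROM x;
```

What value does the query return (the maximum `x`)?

1458

Base: x=2.
Iteration 1: 2 < 1458 holds -> x = 2 * 3 = 6.
Iteration 2: 6 < 1458 holds -> x = 6 * 3 = 18.
Iteration 3: 18 < 1458 holds -> x = 18 * 3 = 54.
Iteration 4: 54 < 1458 holds -> x = 54 * 3 = 162.
Iteration 5: 162 < 1458 holds -> x = 162 * 3 = 486.
Iteration 6: 486 < 1458 holds -> x = 486 * 3 = 1458.
Iteration 7: 1458 < 1458 fails; recursion stops.
x values: 2, 6, 18, 54, 162, 486, 1458; the maximum is 1458.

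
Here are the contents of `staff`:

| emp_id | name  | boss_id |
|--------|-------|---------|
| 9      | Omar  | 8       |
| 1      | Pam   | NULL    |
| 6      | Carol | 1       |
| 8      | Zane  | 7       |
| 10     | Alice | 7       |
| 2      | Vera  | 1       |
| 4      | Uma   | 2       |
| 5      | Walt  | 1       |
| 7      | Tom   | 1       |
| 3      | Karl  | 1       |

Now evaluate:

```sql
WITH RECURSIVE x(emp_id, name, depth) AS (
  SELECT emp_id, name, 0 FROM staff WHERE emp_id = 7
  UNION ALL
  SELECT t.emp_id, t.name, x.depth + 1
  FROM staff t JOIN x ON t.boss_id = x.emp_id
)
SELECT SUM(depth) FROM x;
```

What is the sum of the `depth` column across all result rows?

4

Base: emp_id=7 (Tom) at depth 0.
Iteration 1: rows with boss_id in {7} -> Zane (id 8, depth 1), Alice (id 10, depth 1).
Iteration 2: rows with boss_id in {8,10} -> Omar (id 9, depth 2).
Iteration 3: no rows with boss_id in {9}; recursion stops.
SUM(depth) = 0 + 1 + 1 + 2 = 4.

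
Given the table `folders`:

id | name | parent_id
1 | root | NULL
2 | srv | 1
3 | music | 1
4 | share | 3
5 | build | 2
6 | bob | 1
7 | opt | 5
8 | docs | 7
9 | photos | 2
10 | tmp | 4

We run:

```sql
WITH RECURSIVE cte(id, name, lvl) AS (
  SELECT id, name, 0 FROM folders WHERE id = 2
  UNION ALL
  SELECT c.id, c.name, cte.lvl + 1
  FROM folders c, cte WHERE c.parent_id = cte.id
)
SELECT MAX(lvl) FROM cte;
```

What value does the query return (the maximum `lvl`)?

3

Base: id=2 (srv) at lvl 0.
Iteration 1: rows with parent_id in {2} -> build (id 5, lvl 1), photos (id 9, lvl 1).
Iteration 2: rows with parent_id in {5,9} -> opt (id 7, lvl 2).
Iteration 3: rows with parent_id in {7} -> docs (id 8, lvl 3).
Iteration 4: no rows with parent_id in {8}; recursion stops.
lvl values: 0, 1, 1, 2, 3; the maximum is 3.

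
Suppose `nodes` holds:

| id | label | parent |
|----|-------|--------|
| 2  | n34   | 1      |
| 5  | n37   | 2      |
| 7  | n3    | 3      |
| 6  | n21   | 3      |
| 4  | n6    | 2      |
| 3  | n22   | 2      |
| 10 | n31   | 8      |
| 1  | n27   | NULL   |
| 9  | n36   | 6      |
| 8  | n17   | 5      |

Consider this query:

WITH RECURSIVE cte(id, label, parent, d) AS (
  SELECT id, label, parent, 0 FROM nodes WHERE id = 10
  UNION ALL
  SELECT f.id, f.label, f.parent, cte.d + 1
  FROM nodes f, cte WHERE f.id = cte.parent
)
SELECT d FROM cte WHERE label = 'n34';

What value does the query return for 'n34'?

Base: id=10 (n31), parent=8, d 0.
Iteration 1: join on id=8 -> n17 (id 8, parent=5, d 1).
Iteration 2: join on id=5 -> n37 (id 5, parent=2, d 2).
Iteration 3: join on id=2 -> n34 (id 2, parent=1, d 3).
Iteration 4: join on id=1 -> n27 (id 1, parent=NULL, d 4).
Iteration 5: parent is NULL; no match; recursion stops.

3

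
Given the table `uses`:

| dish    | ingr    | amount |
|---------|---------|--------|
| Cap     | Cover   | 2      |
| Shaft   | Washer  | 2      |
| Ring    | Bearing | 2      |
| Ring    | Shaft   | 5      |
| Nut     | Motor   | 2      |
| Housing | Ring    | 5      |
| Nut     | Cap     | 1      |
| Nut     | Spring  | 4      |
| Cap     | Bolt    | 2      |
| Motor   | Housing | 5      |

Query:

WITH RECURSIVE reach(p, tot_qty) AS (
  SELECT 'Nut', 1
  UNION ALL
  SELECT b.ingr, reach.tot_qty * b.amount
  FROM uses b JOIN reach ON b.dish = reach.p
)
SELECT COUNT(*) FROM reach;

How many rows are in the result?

Base: (Nut, tot_qty=1).
Iteration 1: components of {Nut} -> Cap = 1*1 = 1, Motor = 1*2 = 2, Spring = 1*4 = 4.
Iteration 2: components of {Cap,Motor,Spring} -> Bolt = 1*2 = 2, Cover = 1*2 = 2, Housing = 2*5 = 10.
Iteration 3: components of {Bolt,Cover,Housing} -> Ring = 10*5 = 50.
Iteration 4: components of {Ring} -> Bearing = 50*2 = 100, Shaft = 50*5 = 250.
Iteration 5: components of {Bearing,Shaft} -> Washer = 250*2 = 500.
Iteration 6: no further components; recursion stops.
Total rows emitted: 11.

11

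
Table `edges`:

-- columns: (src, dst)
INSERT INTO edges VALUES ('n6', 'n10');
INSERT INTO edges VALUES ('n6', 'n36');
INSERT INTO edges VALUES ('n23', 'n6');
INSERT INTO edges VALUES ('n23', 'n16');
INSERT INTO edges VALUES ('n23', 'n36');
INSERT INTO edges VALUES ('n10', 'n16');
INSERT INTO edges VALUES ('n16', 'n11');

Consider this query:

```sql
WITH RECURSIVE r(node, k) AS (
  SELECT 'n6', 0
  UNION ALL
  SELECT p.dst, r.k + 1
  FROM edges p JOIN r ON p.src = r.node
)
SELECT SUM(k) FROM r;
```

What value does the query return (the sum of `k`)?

Base: (n6, k=0).
Iteration 1: edges from {n6} -> (n10, k=1), (n36, k=1).
Iteration 2: edges from {n10,n36} -> (n16, k=2).
Iteration 3: edges from {n16} -> (n11, k=3).
Iteration 4: no outgoing edges from {n11}; recursion stops.
SUM(k) = 0 + 1 + 1 + 2 + 3 = 7.

7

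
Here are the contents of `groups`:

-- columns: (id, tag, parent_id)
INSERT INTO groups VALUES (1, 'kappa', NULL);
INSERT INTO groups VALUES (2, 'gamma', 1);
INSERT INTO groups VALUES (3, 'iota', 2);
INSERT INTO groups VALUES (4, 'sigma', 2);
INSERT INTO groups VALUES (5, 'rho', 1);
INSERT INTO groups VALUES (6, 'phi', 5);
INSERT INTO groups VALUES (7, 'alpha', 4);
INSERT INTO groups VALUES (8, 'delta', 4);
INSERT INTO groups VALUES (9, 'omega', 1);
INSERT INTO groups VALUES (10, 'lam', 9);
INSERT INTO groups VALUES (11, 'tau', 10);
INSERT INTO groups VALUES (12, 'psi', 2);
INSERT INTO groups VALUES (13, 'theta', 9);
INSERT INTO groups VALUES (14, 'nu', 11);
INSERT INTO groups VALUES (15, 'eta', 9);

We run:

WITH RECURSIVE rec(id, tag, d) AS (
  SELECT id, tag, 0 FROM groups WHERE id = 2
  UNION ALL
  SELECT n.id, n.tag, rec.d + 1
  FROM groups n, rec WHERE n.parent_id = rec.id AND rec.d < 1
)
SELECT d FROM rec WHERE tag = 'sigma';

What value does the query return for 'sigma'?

Base: id=2 (gamma) at d 0.
Iteration 1: rows with parent_id in {2} -> iota (id 3, d 1), sigma (id 4, d 1), psi (id 12, d 1).
Iteration 2: d < 1 fails for all current rows; recursion stops.

1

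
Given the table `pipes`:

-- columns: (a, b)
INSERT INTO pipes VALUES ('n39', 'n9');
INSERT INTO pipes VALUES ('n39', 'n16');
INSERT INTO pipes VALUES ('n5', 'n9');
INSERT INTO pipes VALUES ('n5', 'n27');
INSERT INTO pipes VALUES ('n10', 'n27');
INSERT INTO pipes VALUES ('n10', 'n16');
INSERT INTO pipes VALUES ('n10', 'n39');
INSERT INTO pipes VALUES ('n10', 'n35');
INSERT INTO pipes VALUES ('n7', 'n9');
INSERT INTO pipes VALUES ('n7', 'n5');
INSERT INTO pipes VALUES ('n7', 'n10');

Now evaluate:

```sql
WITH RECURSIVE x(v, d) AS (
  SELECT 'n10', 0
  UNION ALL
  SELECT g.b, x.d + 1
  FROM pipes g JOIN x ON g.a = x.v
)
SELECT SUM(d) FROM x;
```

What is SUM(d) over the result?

Base: (n10, d=0).
Iteration 1: edges from {n10} -> (n16, d=1), (n27, d=1), (n35, d=1), (n39, d=1).
Iteration 2: edges from {n16,n27,n35,n39} -> (n16, d=2), (n9, d=2).
Iteration 3: no outgoing edges from {n16,n9}; recursion stops.
SUM(d) = 0 + 1 + 1 + 1 + 1 + 2 + 2 = 8.

8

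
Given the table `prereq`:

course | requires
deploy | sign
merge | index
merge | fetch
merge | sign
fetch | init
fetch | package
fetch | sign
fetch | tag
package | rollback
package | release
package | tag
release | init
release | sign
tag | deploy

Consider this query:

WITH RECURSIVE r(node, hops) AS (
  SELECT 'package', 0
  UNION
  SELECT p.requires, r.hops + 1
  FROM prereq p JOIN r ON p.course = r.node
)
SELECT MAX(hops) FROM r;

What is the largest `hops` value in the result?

Base: (package, hops=0).
Iteration 1: edges from {package} -> (release, hops=1), (rollback, hops=1), (tag, hops=1).
Iteration 2: edges from {release,rollback,tag} -> (deploy, hops=2), (init, hops=2), (sign, hops=2).
Iteration 3: edges from {deploy,init,sign} -> (sign, hops=3).
Iteration 4: no outgoing edges from {sign}; recursion stops.
hops values: 0, 1, 1, 1, 2, 2, 2, 3; the maximum is 3.

3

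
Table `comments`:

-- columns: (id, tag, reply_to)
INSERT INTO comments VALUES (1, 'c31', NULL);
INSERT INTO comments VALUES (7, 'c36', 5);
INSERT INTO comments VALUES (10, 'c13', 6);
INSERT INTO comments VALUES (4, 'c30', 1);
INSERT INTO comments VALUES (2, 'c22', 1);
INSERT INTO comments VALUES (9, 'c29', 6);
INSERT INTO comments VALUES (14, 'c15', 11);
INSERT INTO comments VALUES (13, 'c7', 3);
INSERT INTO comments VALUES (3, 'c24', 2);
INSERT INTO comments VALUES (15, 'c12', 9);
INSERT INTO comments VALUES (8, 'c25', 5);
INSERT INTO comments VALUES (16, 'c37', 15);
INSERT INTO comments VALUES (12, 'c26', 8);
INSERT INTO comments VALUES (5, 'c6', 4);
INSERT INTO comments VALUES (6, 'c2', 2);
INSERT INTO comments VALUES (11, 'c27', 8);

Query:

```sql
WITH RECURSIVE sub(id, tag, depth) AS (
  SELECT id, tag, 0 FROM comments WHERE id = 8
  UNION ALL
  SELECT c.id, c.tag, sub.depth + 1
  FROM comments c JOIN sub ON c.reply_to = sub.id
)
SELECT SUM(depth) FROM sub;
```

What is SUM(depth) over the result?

Base: id=8 (c25) at depth 0.
Iteration 1: rows with reply_to in {8} -> c27 (id 11, depth 1), c26 (id 12, depth 1).
Iteration 2: rows with reply_to in {11,12} -> c15 (id 14, depth 2).
Iteration 3: no rows with reply_to in {14}; recursion stops.
SUM(depth) = 0 + 1 + 1 + 2 = 4.

4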